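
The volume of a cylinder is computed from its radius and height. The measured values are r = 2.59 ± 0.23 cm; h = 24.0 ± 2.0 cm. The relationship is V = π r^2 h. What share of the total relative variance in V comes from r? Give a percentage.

82.0%

(δV/V)² = (2·δr/r)² + (1·δh/h)²
  r term: (2×0.0888)² = 0.0315
  h term: (1×0.0833)² = 0.00694
Total = 0.0385. Share from r = 0.0315/0.0385 = 0.820.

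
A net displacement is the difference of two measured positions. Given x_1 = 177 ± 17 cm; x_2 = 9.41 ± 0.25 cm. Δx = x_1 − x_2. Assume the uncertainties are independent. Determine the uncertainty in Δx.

Each term contributes (cᵢ δxᵢ)² to (δΔx)²:
  (δx_1)² = 289;  (δx_2)² = 0.0625
δΔx = √(289) = 17.0 cm

17.0 cm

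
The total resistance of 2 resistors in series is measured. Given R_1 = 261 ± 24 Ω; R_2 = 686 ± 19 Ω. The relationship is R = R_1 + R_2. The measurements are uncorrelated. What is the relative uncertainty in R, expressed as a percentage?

R is a linear combination, so absolute uncertainties add in quadrature:
  (δR_1)² = 576;  (δR_2)² = 361
δR = √(937) = 30.6 Ω
R = 947 Ω, so δR/R = 30.6/947 = 0.0323.

3.23%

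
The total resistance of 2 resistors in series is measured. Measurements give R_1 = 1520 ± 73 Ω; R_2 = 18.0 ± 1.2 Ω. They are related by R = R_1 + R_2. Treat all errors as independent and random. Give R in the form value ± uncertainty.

1540 ± 73.0 Ω

Each term contributes (cᵢ δxᵢ)² to (δR)²:
  (δR_1)² = 5330;  (δR_2)² = 1.44
δR = √(5330) = 73.0 Ω
R = 1540 Ω.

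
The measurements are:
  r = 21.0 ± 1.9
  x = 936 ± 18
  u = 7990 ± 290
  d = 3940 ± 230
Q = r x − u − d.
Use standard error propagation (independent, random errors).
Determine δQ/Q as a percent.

24.0%

Let p = r·x = 19700. δp/p = √((1·δr/r)² + (1·δx/x)²) = √(0.00819 + 0.000370) = 0.0925, so δp = 1820.
Q = p − u − d: δQ = √(δp² + δu² + δd²) = √(3.31e+06 + 84100 + 52900) = 1860
Q = 7730, so δQ/Q = 1860/7730 = 0.240.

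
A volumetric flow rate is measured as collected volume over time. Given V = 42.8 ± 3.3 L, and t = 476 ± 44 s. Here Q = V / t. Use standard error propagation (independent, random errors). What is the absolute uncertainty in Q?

0.0108 L/s

Q is a product of powers, so relative uncertainties combine in quadrature:
  (1·δV/V)² = (1×0.0771)² = 0.00594;  (-1·δt/t)² = (-1×0.0924)² = 0.00854
δQ/Q = √(0.0145) = 0.120
Q = 0.0899 L/s, so δQ = 0.120 × 0.0899 = 0.0108 L/s.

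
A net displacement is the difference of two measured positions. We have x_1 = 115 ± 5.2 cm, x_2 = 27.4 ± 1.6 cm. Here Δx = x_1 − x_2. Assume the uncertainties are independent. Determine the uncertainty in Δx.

Each term contributes (cᵢ δxᵢ)² to (δΔx)²:
  (δx_1)² = 27.0;  (δx_2)² = 2.56
δΔx = √(29.6) = 5.44 cm

5.44 cm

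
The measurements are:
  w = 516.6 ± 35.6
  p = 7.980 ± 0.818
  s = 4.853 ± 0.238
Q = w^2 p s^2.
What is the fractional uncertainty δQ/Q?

Each factor contributes (exponent × relative error)² to (δQ/Q)²:
  (2·δw/w)² = (2×0.0689)² = 0.0190;  (1·δp/p)² = (1×0.103)² = 0.0105;  (2·δs/s)² = (2×0.0490)² = 0.00962
δQ/Q = √(0.0391) = 0.198

0.198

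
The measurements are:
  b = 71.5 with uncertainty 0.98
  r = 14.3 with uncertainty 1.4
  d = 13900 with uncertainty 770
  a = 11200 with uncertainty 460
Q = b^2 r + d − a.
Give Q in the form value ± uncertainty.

75800 ± 7490

Let p = b^2·r = 73100. δp/p = √((2·δb/b)² + (1·δr/r)²) = √(0.000751 + 0.00958) = 0.102, so δp = 7430.
Q = p + d − a: δQ = √(δp² + δd² + δa²) = √(5.52e+07 + 5.93e+05 + 2.12e+05) = 7490
Q = 75800.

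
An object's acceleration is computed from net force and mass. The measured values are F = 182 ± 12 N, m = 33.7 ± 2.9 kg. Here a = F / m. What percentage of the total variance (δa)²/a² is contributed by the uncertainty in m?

63.0%

(δa/a)² = (1·δF/F)² + (-1·δm/m)²
  F term: (1×0.0659)² = 0.00435
  m term: (-1×0.0861)² = 0.00741
Total = 0.0118. Share from m = 0.00741/0.0118 = 0.630.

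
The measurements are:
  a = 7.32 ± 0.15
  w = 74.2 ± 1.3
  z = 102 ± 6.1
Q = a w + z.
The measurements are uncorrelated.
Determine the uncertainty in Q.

15.9

Let p = a·w = 543. δp/p = √((1·δa/a)² + (1·δw/w)²) = √(0.000420 + 0.000307) = 0.0270, so δp = 14.6.
Q = p + z: δQ = √(δp² + δz²) = √(214 + 37.2) = 15.9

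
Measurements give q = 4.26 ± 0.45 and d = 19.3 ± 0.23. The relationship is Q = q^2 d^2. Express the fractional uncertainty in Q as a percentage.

21.3%

Relative error in a monomial: (δQ/Q)² = Σ (nᵢ · δxᵢ/xᵢ)².
  (2·δq/q)² = (2×0.106)² = 0.0446;  (2·δd/d)² = (2×0.0119)² = 0.000568
δQ/Q = √(0.0452) = 0.213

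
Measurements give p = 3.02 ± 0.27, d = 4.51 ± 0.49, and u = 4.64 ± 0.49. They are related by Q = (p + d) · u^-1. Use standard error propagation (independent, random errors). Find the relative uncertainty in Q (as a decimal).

0.129

Let w = p + d = 7.53. δw = √(δp² + δd²) = √(0.0729 + 0.240) = 0.559, so δw/w = 0.0743.
Q is then a monomial in w, u:
δQ/Q = √((δw/w)² + (-1·δu/u)²) = √(0.00552 + 0.0112) = 0.129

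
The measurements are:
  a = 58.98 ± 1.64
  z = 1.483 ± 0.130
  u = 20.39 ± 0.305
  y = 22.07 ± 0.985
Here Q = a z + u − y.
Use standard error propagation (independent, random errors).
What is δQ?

8.11

Let p = a·z = 87.47. δp/p = √((1·δa/a)² + (1·δz/z)²) = √(0.000773 + 0.00768) = 0.0920, so δp = 8.04.
Q = p + u − y: δQ = √(δp² + δu² + δy²) = √(64.7 + 0.0930 + 0.970) = 8.11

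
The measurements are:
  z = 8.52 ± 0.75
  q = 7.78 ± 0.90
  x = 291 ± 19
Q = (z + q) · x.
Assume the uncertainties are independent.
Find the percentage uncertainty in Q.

Let u = z + q = 16.3. δu = √(δz² + δq²) = √(0.562 + 0.810) = 1.17, so δu/u = 0.0719.
Q is then a monomial in u, x:
δQ/Q = √((δu/u)² + (1·δx/x)²) = √(0.00517 + 0.00426) = 0.0971

9.71%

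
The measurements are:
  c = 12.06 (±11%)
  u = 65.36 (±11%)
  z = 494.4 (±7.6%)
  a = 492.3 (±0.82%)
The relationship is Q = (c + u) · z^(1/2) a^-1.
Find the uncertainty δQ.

Let w = c + u = 77.42. δw = √(δc² + δu²) = √(1.76 + 51.7) = 7.31, so δw/w = 0.0944.
Q is then a monomial in w, z, a:
δQ/Q = √((δw/w)² + (½·δz/z)² + (-1·δa/a)²) = √(0.00892 + 0.00144 + 6.72e-05) = 0.102
Q = 3.497, so δQ = 0.102 × 3.497 = 0.357.

0.357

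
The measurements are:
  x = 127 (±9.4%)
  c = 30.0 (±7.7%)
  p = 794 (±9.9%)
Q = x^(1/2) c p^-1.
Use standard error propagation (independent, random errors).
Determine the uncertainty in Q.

0.0570

Each factor contributes (exponent × relative error)² to (δQ/Q)²:
  (½·δx/x)² = (0.5×0.0940)² = 0.00221;  (1·δc/c)² = (1×0.0770)² = 0.00593;  (-1·δp/p)² = (-1×0.0990)² = 0.00980
δQ/Q = √(0.0179) = 0.134
Q = 0.426, so δQ = 0.134 × 0.426 = 0.0570.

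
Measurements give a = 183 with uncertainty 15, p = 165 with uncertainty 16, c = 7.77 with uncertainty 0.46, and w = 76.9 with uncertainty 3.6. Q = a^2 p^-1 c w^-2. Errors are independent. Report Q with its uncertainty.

0.267 ± 0.0588

Q is a product of powers, so relative uncertainties combine in quadrature:
  (2·δa/a)² = (2×0.0820)² = 0.0269;  (-1·δp/p)² = (-1×0.0970)² = 0.00940;  (1·δc/c)² = (1×0.0592)² = 0.00350;  (-2·δw/w)² = (-2×0.0468)² = 0.00877
δQ/Q = √(0.0485) = 0.220
Q = 0.267, so δQ = 0.220 × 0.267 = 0.0588.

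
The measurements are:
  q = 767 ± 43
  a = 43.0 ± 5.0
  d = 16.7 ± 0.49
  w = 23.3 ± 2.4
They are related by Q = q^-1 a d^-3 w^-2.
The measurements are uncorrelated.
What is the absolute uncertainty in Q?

5.73e-09

Q is a product of powers, so relative uncertainties combine in quadrature:
  (-1·δq/q)² = (-1×0.0561)² = 0.00314;  (1·δa/a)² = (1×0.116)² = 0.0135;  (-3·δd/d)² = (-3×0.0293)² = 0.00775;  (-2·δw/w)² = (-2×0.103)² = 0.0424
δQ/Q = √(0.0669) = 0.259
Q = 2.22e-08, so δQ = 0.259 × 2.22e-08 = 5.73e-09.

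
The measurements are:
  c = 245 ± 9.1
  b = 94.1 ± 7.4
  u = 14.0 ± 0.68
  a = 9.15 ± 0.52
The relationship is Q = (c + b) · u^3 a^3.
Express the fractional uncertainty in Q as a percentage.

22.7%

Let w = c + b = 339. δw = √(δc² + δb²) = √(82.8 + 54.8) = 11.7, so δw/w = 0.0346.
Q is then a monomial in w, u, a:
δQ/Q = √((δw/w)² + (3·δu/u)² + (3·δa/a)²) = √(0.00120 + 0.0212 + 0.0291) = 0.227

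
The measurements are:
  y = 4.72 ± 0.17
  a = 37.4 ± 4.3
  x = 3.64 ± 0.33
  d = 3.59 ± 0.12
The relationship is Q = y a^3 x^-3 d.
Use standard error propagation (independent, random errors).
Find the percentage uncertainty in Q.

Relative error in a monomial: (δQ/Q)² = Σ (nᵢ · δxᵢ/xᵢ)².
  (1·δy/y)² = (1×0.0360)² = 0.00130;  (3·δa/a)² = (3×0.115)² = 0.119;  (-3·δx/x)² = (-3×0.0907)² = 0.0740;  (1·δd/d)² = (1×0.0334)² = 0.00112
δQ/Q = √(0.195) = 0.442

44.2%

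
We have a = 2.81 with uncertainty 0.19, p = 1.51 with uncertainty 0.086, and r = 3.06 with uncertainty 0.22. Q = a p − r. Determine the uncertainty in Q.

Let w = a·p = 4.24. δw/w = √((1·δa/a)² + (1·δp/p)²) = √(0.00457 + 0.00324) = 0.0884, so δw = 0.375.
Q = w − r: δQ = √(δw² + δr²) = √(0.141 + 0.0484) = 0.435

0.435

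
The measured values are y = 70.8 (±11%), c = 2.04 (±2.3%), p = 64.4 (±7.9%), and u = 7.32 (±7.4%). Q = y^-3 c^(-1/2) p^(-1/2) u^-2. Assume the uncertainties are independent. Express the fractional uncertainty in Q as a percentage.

36.4%

Each factor contributes (exponent × relative error)² to (δQ/Q)²:
  (-3·δy/y)² = (-3×0.110)² = 0.109;  (−½·δc/c)² = (-0.5×0.0230)² = 0.000132;  (−½·δp/p)² = (-0.5×0.0790)² = 0.00156;  (-2·δu/u)² = (-2×0.0740)² = 0.0219
δQ/Q = √(0.132) = 0.364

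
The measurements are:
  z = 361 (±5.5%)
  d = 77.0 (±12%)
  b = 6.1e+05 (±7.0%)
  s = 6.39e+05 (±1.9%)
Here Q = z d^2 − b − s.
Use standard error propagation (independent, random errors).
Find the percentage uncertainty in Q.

Let p = z·d^2 = 2.14e+06. δp/p = √((1·δz/z)² + (2·δd/d)²) = √(0.00302 + 0.0576) = 0.246, so δp = 5.27e+05.
Q = p − b − s: δQ = √(δp² + δb² + δs²) = √(2.78e+11 + 1.82e+09 + 1.47e+08) = 5.29e+05
Q = 8.91e+05, so δQ/Q = 5.29e+05/8.91e+05 = 0.593.

59.3%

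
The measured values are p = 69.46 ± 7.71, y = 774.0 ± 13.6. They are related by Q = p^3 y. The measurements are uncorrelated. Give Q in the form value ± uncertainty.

(2.594 ± 0.865) × 10^8

Each factor contributes (exponent × relative error)² to (δQ/Q)²:
  (3·δp/p)² = (3×0.111)² = 0.111;  (1·δy/y)² = (1×0.0176)² = 0.000309
δQ/Q = √(0.111) = 0.333
Q = 2.594e+08, so δQ = 0.333 × 2.594e+08 = 8.65e+07.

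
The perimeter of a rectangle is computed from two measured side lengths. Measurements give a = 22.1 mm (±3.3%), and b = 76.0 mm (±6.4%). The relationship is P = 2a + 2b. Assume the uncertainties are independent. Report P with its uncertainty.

For a sum/difference, combine absolute errors in quadrature:
  (2·δa)² = 2.13;  (2·δb)² = 94.6
δP = √(96.8) = 9.84 mm
P = 196 mm.

196 ± 9.84 mm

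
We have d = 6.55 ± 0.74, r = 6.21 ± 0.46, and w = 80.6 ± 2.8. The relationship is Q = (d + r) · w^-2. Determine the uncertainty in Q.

Let u = d + r = 12.8. δu = √(δd² + δr²) = √(0.548 + 0.212) = 0.871, so δu/u = 0.0683.
Q is then a monomial in u, w:
δQ/Q = √((δu/u)² + (-2·δw/w)²) = √(0.00466 + 0.00483) = 0.0974
Q = 0.00196, so δQ = 0.0974 × 0.00196 = 0.000191.

0.000191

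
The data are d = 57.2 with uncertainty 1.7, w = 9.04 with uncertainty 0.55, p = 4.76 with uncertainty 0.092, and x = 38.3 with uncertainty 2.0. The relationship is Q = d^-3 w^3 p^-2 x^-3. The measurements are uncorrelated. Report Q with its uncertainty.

(3.10 ± 0.804) × 10^-9

Relative error in a monomial: (δQ/Q)² = Σ (nᵢ · δxᵢ/xᵢ)².
  (-3·δd/d)² = (-3×0.0297)² = 0.00795;  (3·δw/w)² = (3×0.0608)² = 0.0333;  (-2·δp/p)² = (-2×0.0193)² = 0.00149;  (-3·δx/x)² = (-3×0.0522)² = 0.0245
δQ/Q = √(0.0673) = 0.259
Q = 3.1e-09, so δQ = 0.259 × 3.1e-09 = 8.04e-10.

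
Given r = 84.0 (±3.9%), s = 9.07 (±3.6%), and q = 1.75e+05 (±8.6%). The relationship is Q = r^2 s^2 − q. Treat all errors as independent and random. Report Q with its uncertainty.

(4.05 ± 0.634) × 10^5

Let p = r^2·s^2 = 5.8e+05. δp/p = √((2·δr/r)² + (2·δs/s)²) = √(0.00608 + 0.00518) = 0.106, so δp = 61600.
Q = p − q: δQ = √(δp² + δq²) = √(3.8e+09 + 2.27e+08) = 63400
Q = 4.05e+05.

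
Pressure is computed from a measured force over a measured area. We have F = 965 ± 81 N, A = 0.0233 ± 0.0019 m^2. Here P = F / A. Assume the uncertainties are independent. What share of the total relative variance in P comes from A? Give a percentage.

(δP/P)² = (1·δF/F)² + (-1·δA/A)²
  F term: (1×0.0839)² = 0.00705
  A term: (-1×0.0815)² = 0.00665
Total = 0.0137. Share from A = 0.00665/0.0137 = 0.486.

48.6%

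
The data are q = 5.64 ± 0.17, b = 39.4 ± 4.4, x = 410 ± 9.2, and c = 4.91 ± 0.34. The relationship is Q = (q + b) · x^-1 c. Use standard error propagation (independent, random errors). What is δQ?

Let u = q + b = 45.0. δu = √(δq² + δb²) = √(0.0289 + 19.4) = 4.40, so δu/u = 0.0978.
Q is then a monomial in u, x, c:
δQ/Q = √((δu/u)² + (-1·δx/x)² + (1·δc/c)²) = √(0.00956 + 0.000504 + 0.00480) = 0.122
Q = 0.539, so δQ = 0.122 × 0.539 = 0.0657.

0.0657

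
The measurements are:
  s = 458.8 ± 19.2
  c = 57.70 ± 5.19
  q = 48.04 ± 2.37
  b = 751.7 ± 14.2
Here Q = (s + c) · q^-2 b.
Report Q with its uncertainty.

168.2 ± 18.1

Let u = s + c = 516.5. δu = √(δs² + δc²) = √(369 + 26.9) = 19.9, so δu/u = 0.0385.
Q is then a monomial in u, q, b:
δQ/Q = √((δu/u)² + (-2·δq/q)² + (1·δb/b)²) = √(0.00148 + 0.00974 + 0.000357) = 0.108
Q = 168.2, so δQ = 0.108 × 168.2 = 18.1.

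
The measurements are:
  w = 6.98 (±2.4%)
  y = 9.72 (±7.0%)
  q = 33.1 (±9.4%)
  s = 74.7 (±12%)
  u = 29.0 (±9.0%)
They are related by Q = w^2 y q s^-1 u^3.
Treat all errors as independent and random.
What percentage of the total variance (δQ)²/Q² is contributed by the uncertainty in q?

8.55%

(δQ/Q)² = (2·δw/w)² + (1·δy/y)² + (1·δq/q)² + (-1·δs/s)² + (3·δu/u)²
  w term: (2×0.0240)² = 0.00230
  y term: (1×0.0700)² = 0.00490
  q term: (1×0.0940)² = 0.00884
  s term: (-1×0.120)² = 0.0144
  u term: (3×0.0900)² = 0.0729
Total = 0.103. Share from q = 0.00884/0.103 = 0.0855.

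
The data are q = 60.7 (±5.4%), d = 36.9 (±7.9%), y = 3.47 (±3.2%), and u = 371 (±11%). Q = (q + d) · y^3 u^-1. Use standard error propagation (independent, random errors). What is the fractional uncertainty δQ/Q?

Let w = q + d = 97.6. δw = √(δq² + δd²) = √(10.7 + 8.50) = 4.39, so δw/w = 0.0449.
Q is then a monomial in w, y, u:
δQ/Q = √((δw/w)² + (3·δy/y)² + (-1·δu/u)²) = √(0.00202 + 0.00922 + 0.0121) = 0.153

0.153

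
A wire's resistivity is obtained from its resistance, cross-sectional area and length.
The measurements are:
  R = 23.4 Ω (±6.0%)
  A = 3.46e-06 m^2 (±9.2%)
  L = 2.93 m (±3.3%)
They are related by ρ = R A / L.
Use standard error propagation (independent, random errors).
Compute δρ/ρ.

0.115

Since ρ is a product/quotient, work with relative uncertainties:
  (1·δR/R)² = (1×0.0600)² = 0.00360;  (1·δA/A)² = (1×0.0920)² = 0.00846;  (-1·δL/L)² = (-1×0.0330)² = 0.00109
δρ/ρ = √(0.0132) = 0.115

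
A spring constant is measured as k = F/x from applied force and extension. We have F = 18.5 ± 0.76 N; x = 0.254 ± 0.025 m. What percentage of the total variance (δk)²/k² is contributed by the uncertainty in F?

14.8%

(δk/k)² = (1·δF/F)² + (-1·δx/x)²
  F term: (1×0.0411)² = 0.00169
  x term: (-1×0.0984)² = 0.00969
Total = 0.0114. Share from F = 0.00169/0.0114 = 0.148.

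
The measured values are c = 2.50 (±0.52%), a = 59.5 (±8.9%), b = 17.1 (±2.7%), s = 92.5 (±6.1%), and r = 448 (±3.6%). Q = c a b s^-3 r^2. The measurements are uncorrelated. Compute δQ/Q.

0.218

Since Q is a product/quotient, work with relative uncertainties:
  (1·δc/c)² = (1×0.00520)² = 2.7e-05;  (1·δa/a)² = (1×0.0890)² = 0.00792;  (1·δb/b)² = (1×0.0270)² = 0.000729;  (-3·δs/s)² = (-3×0.0610)² = 0.0335;  (2·δr/r)² = (2×0.0360)² = 0.00518
δQ/Q = √(0.0474) = 0.218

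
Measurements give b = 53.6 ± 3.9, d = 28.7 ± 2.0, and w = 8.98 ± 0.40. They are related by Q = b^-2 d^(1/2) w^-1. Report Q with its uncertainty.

Q is a product of powers, so relative uncertainties combine in quadrature:
  (-2·δb/b)² = (-2×0.0728)² = 0.0212;  (½·δd/d)² = (0.5×0.0697)² = 0.00121;  (-1·δw/w)² = (-1×0.0445)² = 0.00198
δQ/Q = √(0.0244) = 0.156
Q = 0.000208, so δQ = 0.156 × 0.000208 = 3.24e-05.

(2.08 ± 0.324) × 10^-4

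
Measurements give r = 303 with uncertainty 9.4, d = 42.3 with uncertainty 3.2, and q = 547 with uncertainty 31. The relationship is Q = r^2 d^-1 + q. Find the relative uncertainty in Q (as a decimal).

Let p = r^2·d^-1 = 2170. δp/p = √((2·δr/r)² + (-1·δd/d)²) = √(0.00385 + 0.00572) = 0.0978, so δp = 212.
Q = p + q: δQ = √(δp² + δq²) = √(45100 + 961) = 215
Q = 2720, so δQ/Q = 215/2720 = 0.0790.

0.0790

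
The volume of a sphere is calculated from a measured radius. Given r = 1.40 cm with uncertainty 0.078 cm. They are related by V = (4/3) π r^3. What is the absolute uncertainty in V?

V ∝ r^3, so δV/V = |3| · δr/r = 3 × 0.0557 = 0.167.
V = 11.5 cm^3, so δV = 0.167 × 11.5 = 1.92 cm^3.

1.92 cm^3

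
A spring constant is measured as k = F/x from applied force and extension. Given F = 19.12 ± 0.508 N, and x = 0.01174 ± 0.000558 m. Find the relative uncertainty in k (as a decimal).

0.0545

Products/powers → add relative errors in quadrature, weighted by exponent:
  (1·δF/F)² = (1×0.0266)² = 0.000706;  (-1·δx/x)² = (-1×0.0475)² = 0.00226
δk/k = √(0.00296) = 0.0545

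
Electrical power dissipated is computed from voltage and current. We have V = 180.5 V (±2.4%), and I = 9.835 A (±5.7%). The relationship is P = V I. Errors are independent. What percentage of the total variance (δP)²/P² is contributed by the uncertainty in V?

15.1%

(δP/P)² = (1·δV/V)² + (1·δI/I)²
  V term: (1×0.0240)² = 0.000576
  I term: (1×0.0570)² = 0.00325
Total = 0.00383. Share from V = 0.000576/0.00383 = 0.151.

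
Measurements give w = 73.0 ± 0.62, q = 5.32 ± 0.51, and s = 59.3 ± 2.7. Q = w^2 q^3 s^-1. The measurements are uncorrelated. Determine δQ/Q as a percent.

29.2%

Q is a product of powers, so relative uncertainties combine in quadrature:
  (2·δw/w)² = (2×0.00849)² = 0.000289;  (3·δq/q)² = (3×0.0959)² = 0.0827;  (-1·δs/s)² = (-1×0.0455)² = 0.00207
δQ/Q = √(0.0851) = 0.292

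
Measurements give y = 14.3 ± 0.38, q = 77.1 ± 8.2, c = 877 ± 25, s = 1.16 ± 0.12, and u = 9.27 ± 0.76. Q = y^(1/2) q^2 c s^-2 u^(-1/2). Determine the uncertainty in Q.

Q is a product of powers, so relative uncertainties combine in quadrature:
  (½·δy/y)² = (0.5×0.0266)² = 0.000177;  (2·δq/q)² = (2×0.106)² = 0.0452;  (1·δc/c)² = (1×0.0285)² = 0.000813;  (-2·δs/s)² = (-2×0.103)² = 0.0428;  (−½·δu/u)² = (-0.5×0.0820)² = 0.00168
δQ/Q = √(0.0907) = 0.301
Q = 4.81e+06, so δQ = 0.301 × 4.81e+06 = 1.45e+06.

1.45e+06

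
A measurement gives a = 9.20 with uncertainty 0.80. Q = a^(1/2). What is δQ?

Since Q is a product/quotient, work with relative uncertainties:
  (½·δa/a)² = (0.5×0.0870)² = 0.00189
δQ/Q = √(0.00189) = 0.0435
Q = 3.03, so δQ = 0.0435 × 3.03 = 0.132.

0.132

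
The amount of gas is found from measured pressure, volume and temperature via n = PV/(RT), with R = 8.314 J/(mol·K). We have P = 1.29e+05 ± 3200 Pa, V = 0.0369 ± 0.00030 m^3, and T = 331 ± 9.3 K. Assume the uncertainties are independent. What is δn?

0.0663 mol

Relative error in a monomial: (δn/n)² = Σ (nᵢ · δxᵢ/xᵢ)².
  (1·δP/P)² = (1×0.0248)² = 0.000615;  (1·δV/V)² = (1×0.00813)² = 6.61e-05;  (-1·δT/T)² = (-1×0.0281)² = 0.000789
δn/n = √(0.00147) = 0.0384
n = 1.73 mol, so δn = 0.0384 × 1.73 = 0.0663 mol.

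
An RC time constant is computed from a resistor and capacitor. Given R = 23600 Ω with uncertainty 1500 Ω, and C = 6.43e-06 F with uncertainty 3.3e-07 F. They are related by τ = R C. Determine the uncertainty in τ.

0.0124 s

For a monomial τ ∝ R, C, fractional errors add in quadrature:
  (1·δR/R)² = (1×0.0636)² = 0.00404;  (1·δC/C)² = (1×0.0513)² = 0.00263
δτ/τ = √(0.00667) = 0.0817
τ = 0.152 s, so δτ = 0.0817 × 0.152 = 0.0124 s.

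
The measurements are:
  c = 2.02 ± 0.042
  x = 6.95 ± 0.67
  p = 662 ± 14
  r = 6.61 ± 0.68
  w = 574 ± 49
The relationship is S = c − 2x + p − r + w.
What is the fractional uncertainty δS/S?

0.0419

S is a linear combination, so absolute uncertainties add in quadrature:
  (δc)² = 0.00176;  (2·δx)² = 1.80;  (δp)² = 196;  (δr)² = 0.462;  (δw)² = 2400
δS = √(2600) = 51.0
S = 1220, so δS/S = 51.0/1220 = 0.0419.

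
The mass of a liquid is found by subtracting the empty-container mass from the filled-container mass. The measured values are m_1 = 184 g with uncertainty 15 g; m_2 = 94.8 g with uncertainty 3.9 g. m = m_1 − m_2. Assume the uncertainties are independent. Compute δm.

15.5 g

Sums and differences: (δm)² = Σ (cᵢ δxᵢ)².
  (δm_1)² = 225;  (δm_2)² = 15.2
δm = √(240) = 15.5 g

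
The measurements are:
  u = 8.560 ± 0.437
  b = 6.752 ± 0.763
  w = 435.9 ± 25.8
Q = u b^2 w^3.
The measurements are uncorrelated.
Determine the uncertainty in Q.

9.44e+09

Products/powers → add relative errors in quadrature, weighted by exponent:
  (1·δu/u)² = (1×0.0511)² = 0.00261;  (2·δb/b)² = (2×0.113)² = 0.0511;  (3·δw/w)² = (3×0.0592)² = 0.0315
δQ/Q = √(0.0852) = 0.292
Q = 3.232e+10, so δQ = 0.292 × 3.232e+10 = 9.44e+09.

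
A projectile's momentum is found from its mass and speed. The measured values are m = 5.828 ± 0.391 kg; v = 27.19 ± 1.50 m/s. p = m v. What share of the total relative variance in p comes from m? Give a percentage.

59.7%

(δp/p)² = (1·δm/m)² + (1·δv/v)²
  m term: (1×0.0671)² = 0.00450
  v term: (1×0.0552)² = 0.00304
Total = 0.00754. Share from m = 0.00450/0.00754 = 0.597.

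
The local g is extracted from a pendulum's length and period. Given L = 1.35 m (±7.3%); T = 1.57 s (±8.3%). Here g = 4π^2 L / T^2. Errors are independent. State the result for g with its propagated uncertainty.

Each factor contributes (exponent × relative error)² to (δg/g)²:
  (1·δL/L)² = (1×0.0730)² = 0.00533;  (-2·δT/T)² = (-2×0.0830)² = 0.0276
δg/g = √(0.0329) = 0.181
g = 21.6 m/s^2, so δg = 0.181 × 21.6 = 3.92 m/s^2.

21.6 ± 3.92 m/s^2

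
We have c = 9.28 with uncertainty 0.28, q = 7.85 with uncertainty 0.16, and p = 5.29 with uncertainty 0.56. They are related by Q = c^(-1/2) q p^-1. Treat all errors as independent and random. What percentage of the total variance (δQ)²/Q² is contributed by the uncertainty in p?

94.6%

(δQ/Q)² = (−½·δc/c)² + (1·δq/q)² + (-1·δp/p)²
  c term: (-0.5×0.0302)² = 0.000228
  q term: (1×0.0204)² = 0.000415
  p term: (-1×0.106)² = 0.0112
Total = 0.0118. Share from p = 0.0112/0.0118 = 0.946.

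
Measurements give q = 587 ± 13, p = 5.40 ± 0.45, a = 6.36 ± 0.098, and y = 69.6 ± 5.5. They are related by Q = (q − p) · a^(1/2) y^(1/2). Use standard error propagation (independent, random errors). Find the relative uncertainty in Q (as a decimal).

Let u = q − p = 582. δu = √(δq² + δp²) = √(169 + 0.203) = 13.0, so δu/u = 0.0224.
Q is then a monomial in u, a, y:
δQ/Q = √((δu/u)² + (½·δa/a)² + (½·δy/y)²) = √(0.000500 + 5.94e-05 + 0.00156) = 0.0461

0.0461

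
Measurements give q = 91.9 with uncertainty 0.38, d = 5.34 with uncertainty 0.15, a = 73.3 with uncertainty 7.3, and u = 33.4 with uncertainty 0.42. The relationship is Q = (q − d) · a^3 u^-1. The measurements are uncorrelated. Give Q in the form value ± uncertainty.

(1.02 ± 0.305) × 10^6

Let w = q − d = 86.6. δw = √(δq² + δd²) = √(0.144 + 0.0225) = 0.409, so δw/w = 0.00472.
Q is then a monomial in w, a, u:
δQ/Q = √((δw/w)² + (3·δa/a)² + (-1·δu/u)²) = √(2.23e-05 + 0.0893 + 0.000158) = 0.299
Q = 1.02e+06, so δQ = 0.299 × 1.02e+06 = 3.05e+05.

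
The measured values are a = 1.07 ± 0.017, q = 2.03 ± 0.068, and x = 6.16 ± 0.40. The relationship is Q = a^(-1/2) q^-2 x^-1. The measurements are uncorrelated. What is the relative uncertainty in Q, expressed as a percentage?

Q is a product of powers, so relative uncertainties combine in quadrature:
  (−½·δa/a)² = (-0.5×0.0159)² = 6.31e-05;  (-2·δq/q)² = (-2×0.0335)² = 0.00449;  (-1·δx/x)² = (-1×0.0649)² = 0.00422
δQ/Q = √(0.00877) = 0.0936

9.36%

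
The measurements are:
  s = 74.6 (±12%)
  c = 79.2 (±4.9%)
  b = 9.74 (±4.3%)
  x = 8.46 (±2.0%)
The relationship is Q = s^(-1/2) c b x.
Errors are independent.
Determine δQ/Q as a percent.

9.08%

Since Q is a product/quotient, work with relative uncertainties:
  (−½·δs/s)² = (-0.5×0.120)² = 0.00360;  (1·δc/c)² = (1×0.0490)² = 0.00240;  (1·δb/b)² = (1×0.0430)² = 0.00185;  (1·δx/x)² = (1×0.0200)² = 0.000400
δQ/Q = √(0.00825) = 0.0908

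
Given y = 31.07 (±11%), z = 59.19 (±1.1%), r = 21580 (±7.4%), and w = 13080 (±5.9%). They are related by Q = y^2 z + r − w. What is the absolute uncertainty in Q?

Let p = y^2·z = 57140. δp/p = √((2·δy/y)² + (1·δz/z)²) = √(0.0484 + 0.000121) = 0.220, so δp = 12600.
Q = p + r − w: δQ = √(δp² + δr² + δw²) = √(1.58e+08 + 2.55e+06 + 5.96e+05) = 12700

12700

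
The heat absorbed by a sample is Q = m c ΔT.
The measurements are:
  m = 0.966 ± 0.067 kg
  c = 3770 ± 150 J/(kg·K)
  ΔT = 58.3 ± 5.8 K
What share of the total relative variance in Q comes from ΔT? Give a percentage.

(δQ/Q)² = (1·δm/m)² + (1·δc/c)² + (1·δΔT/ΔT)²
  m term: (1×0.0694)² = 0.00481
  c term: (1×0.0398)² = 0.00158
  ΔT term: (1×0.0995)² = 0.00990
Total = 0.0163. Share from ΔT = 0.00990/0.0163 = 0.608.

60.8%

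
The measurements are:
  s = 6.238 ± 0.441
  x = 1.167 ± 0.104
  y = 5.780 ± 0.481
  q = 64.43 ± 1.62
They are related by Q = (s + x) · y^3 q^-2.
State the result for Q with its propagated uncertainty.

Let u = s + x = 7.405. δu = √(δs² + δx²) = √(0.194 + 0.0108) = 0.453, so δu/u = 0.0612.
Q is then a monomial in u, y, q:
δQ/Q = √((δu/u)² + (3·δy/y)² + (-2·δq/q)²) = √(0.00374 + 0.0623 + 0.00253) = 0.262
Q = 0.3445, so δQ = 0.262 × 0.3445 = 0.0902.

0.3445 ± 0.0902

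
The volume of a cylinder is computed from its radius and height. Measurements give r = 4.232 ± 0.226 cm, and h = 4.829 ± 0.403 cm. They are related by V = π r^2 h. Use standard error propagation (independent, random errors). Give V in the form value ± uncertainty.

271.7 ± 36.8 cm^3

Products/powers → add relative errors in quadrature, weighted by exponent:
  (2·δr/r)² = (2×0.0534)² = 0.0114;  (1·δh/h)² = (1×0.0835)² = 0.00696
δV/V = √(0.0184) = 0.136
V = 271.7 cm^3, so δV = 0.136 × 271.7 = 36.8 cm^3.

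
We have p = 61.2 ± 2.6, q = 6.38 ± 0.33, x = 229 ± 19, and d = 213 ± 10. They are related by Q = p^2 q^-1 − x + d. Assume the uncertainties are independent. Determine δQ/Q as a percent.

Let w = p^2·q^-1 = 587. δw/w = √((2·δp/p)² + (-1·δq/q)²) = √(0.00722 + 0.00268) = 0.0995, so δw = 58.4.
Q = w − x + d: δQ = √(δw² + δx² + δd²) = √(3410 + 361 + 100) = 62.2
Q = 571, so δQ/Q = 62.2/571 = 0.109.

10.9%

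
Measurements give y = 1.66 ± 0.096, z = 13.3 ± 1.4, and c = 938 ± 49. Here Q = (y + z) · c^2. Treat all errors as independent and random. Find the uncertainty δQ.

Let u = y + z = 15.0. δu = √(δy² + δz²) = √(0.00922 + 1.96) = 1.40, so δu/u = 0.0938.
Q is then a monomial in u, c:
δQ/Q = √((δu/u)² + (2·δc/c)²) = √(0.00880 + 0.0109) = 0.140
Q = 1.32e+07, so δQ = 0.140 × 1.32e+07 = 1.85e+06.

1.85e+06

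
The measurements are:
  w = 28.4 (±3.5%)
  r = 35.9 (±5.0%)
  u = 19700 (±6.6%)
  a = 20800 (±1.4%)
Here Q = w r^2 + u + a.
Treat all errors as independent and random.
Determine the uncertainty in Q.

Let p = w·r^2 = 36600. δp/p = √((1·δw/w)² + (2·δr/r)²) = √(0.00123 + 0.0100) = 0.106, so δp = 3880.
Q = p + u + a: δQ = √(δp² + δu² + δa²) = √(1.5e+07 + 1.69e+06 + 84800) = 4100

4100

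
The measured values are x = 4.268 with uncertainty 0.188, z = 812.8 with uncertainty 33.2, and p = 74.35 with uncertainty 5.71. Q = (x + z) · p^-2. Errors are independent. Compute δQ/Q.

Let u = x + z = 817.1. δu = √(δx² + δz²) = √(0.0353 + 1100) = 33.2, so δu/u = 0.0406.
Q is then a monomial in u, p:
δQ/Q = √((δu/u)² + (-2·δp/p)²) = √(0.00165 + 0.0236) = 0.159

0.159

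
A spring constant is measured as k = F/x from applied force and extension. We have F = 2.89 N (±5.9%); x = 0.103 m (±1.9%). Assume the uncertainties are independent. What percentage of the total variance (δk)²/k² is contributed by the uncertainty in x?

9.40%

(δk/k)² = (1·δF/F)² + (-1·δx/x)²
  F term: (1×0.0590)² = 0.00348
  x term: (-1×0.0190)² = 0.000361
Total = 0.00384. Share from x = 0.000361/0.00384 = 0.0940.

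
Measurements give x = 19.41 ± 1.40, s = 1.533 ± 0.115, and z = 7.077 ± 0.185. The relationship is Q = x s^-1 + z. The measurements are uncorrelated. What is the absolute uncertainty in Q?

Let p = x·s^-1 = 12.66. δp/p = √((1·δx/x)² + (-1·δs/s)²) = √(0.00520 + 0.00563) = 0.104, so δp = 1.32.
Q = p + z: δQ = √(δp² + δz²) = √(1.74 + 0.0342) = 1.33

1.33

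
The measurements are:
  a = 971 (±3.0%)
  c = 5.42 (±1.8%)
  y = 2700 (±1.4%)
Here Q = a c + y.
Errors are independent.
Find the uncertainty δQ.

188

Let p = a·c = 5260. δp/p = √((1·δa/a)² + (1·δc/c)²) = √(0.000900 + 0.000324) = 0.0350, so δp = 184.
Q = p + y: δQ = √(δp² + δy²) = √(33900 + 1430) = 188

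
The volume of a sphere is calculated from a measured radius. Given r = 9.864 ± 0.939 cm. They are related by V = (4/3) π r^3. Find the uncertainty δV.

For a monomial V ∝ r^3, fractional errors add in quadrature:
  (3·δr/r)² = (3×0.0952)² = 0.0816
δV/V = √(0.0816) = 0.286
V = 4020 cm^3, so δV = 0.286 × 4020 = 1150 cm^3.

1150 cm^3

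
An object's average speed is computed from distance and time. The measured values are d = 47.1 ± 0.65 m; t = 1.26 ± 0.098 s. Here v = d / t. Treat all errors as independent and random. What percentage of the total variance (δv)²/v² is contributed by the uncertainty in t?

96.9%

(δv/v)² = (1·δd/d)² + (-1·δt/t)²
  d term: (1×0.0138)² = 0.000190
  t term: (-1×0.0778)² = 0.00605
Total = 0.00624. Share from t = 0.00605/0.00624 = 0.969.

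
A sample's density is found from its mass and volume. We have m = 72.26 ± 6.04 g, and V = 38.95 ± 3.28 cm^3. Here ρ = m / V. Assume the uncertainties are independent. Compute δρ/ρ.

0.119

Each factor contributes (exponent × relative error)² to (δρ/ρ)²:
  (1·δm/m)² = (1×0.0836)² = 0.00699;  (-1·δV/V)² = (-1×0.0842)² = 0.00709
δρ/ρ = √(0.0141) = 0.119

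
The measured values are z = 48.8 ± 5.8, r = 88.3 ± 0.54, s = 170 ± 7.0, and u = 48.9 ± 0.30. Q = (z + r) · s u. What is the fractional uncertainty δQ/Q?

Let w = z + r = 137. δw = √(δz² + δr²) = √(33.6 + 0.292) = 5.83, so δw/w = 0.0425.
Q is then a monomial in w, s, u:
δQ/Q = √((δw/w)² + (1·δs/s)² + (1·δu/u)²) = √(0.00181 + 0.00170 + 3.76e-05) = 0.0595

0.0595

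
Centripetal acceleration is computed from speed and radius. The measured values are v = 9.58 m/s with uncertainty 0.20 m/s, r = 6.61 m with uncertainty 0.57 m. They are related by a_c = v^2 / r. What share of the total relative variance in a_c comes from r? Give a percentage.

(δa_c/a_c)² = (2·δv/v)² + (-1·δr/r)²
  v term: (2×0.0209)² = 0.00174
  r term: (-1×0.0862)² = 0.00744
Total = 0.00918. Share from r = 0.00744/0.00918 = 0.810.

81.0%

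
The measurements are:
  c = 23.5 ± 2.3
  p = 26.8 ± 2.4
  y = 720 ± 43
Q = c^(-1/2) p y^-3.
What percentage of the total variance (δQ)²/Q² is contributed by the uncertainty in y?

(δQ/Q)² = (−½·δc/c)² + (1·δp/p)² + (-3·δy/y)²
  c term: (-0.5×0.0979)² = 0.00239
  p term: (1×0.0896)² = 0.00802
  y term: (-3×0.0597)² = 0.0321
Total = 0.0425. Share from y = 0.0321/0.0425 = 0.755.

75.5%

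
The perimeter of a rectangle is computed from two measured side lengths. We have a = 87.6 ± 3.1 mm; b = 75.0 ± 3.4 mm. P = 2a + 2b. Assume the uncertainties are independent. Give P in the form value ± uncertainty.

325 ± 9.20 mm

For a sum/difference, combine absolute errors in quadrature:
  (2·δa)² = 38.4;  (2·δb)² = 46.2
δP = √(84.7) = 9.20 mm
P = 325 mm.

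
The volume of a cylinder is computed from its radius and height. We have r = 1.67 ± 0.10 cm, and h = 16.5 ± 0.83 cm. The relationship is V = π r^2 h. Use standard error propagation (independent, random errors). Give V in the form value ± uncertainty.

For a monomial V ∝ r^2, h, fractional errors add in quadrature:
  (2·δr/r)² = (2×0.0599)² = 0.0143;  (1·δh/h)² = (1×0.0503)² = 0.00253
δV/V = √(0.0169) = 0.130
V = 145 cm^3, so δV = 0.130 × 145 = 18.8 cm^3.

145 ± 18.8 cm^3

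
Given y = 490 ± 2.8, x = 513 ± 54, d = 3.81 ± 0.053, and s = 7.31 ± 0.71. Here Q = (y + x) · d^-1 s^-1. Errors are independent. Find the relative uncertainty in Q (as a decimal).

0.112

Let u = y + x = 1000. δu = √(δy² + δx²) = √(7.84 + 2920) = 54.1, so δu/u = 0.0539.
Q is then a monomial in u, d, s:
δQ/Q = √((δu/u)² + (-1·δd/d)² + (-1·δs/s)²) = √(0.00291 + 0.000194 + 0.00943) = 0.112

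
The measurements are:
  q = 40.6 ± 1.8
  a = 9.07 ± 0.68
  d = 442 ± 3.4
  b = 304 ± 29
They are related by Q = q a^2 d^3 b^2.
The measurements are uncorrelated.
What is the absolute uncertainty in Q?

6.6e+15

Q is a product of powers, so relative uncertainties combine in quadrature:
  (1·δq/q)² = (1×0.0443)² = 0.00197;  (2·δa/a)² = (2×0.0750)² = 0.0225;  (3·δd/d)² = (3×0.00769)² = 0.000533;  (2·δb/b)² = (2×0.0954)² = 0.0364
δQ/Q = √(0.0614) = 0.248
Q = 2.67e+16, so δQ = 0.248 × 2.67e+16 = 6.6e+15.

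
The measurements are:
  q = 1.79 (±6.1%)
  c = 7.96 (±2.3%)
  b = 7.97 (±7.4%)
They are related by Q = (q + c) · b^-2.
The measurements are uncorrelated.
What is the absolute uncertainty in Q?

0.0230

Let u = q + c = 9.75. δu = √(δq² + δc²) = √(0.0119 + 0.0335) = 0.213, so δu/u = 0.0219.
Q is then a monomial in u, b:
δQ/Q = √((δu/u)² + (-2·δb/b)²) = √(0.000478 + 0.0219) = 0.150
Q = 0.153, so δQ = 0.150 × 0.153 = 0.0230.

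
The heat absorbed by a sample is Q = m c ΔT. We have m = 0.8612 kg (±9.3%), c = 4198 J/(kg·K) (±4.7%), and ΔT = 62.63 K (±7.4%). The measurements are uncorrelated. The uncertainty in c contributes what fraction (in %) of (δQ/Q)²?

(δQ/Q)² = (1·δm/m)² + (1·δc/c)² + (1·δΔT/ΔT)²
  m term: (1×0.0930)² = 0.00865
  c term: (1×0.0470)² = 0.00221
  ΔT term: (1×0.0740)² = 0.00548
Total = 0.0163. Share from c = 0.00221/0.0163 = 0.135.

13.5%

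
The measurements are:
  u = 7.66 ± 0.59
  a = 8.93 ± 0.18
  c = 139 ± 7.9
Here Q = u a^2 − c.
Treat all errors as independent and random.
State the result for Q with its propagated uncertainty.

472 ± 53.7

Let p = u·a^2 = 611. δp/p = √((1·δu/u)² + (2·δa/a)²) = √(0.00593 + 0.00163) = 0.0869, so δp = 53.1.
Q = p − c: δQ = √(δp² + δc²) = √(2820 + 62.4) = 53.7
Q = 472.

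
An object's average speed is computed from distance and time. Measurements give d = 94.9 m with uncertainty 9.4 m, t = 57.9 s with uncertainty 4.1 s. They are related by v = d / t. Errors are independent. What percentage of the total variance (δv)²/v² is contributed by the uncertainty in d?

(δv/v)² = (1·δd/d)² + (-1·δt/t)²
  d term: (1×0.0991)² = 0.00981
  t term: (-1×0.0708)² = 0.00501
Total = 0.0148. Share from d = 0.00981/0.0148 = 0.662.

66.2%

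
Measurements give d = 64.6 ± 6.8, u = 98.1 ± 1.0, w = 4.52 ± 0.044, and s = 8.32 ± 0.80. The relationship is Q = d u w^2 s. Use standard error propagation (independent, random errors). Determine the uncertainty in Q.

Each factor contributes (exponent × relative error)² to (δQ/Q)²:
  (1·δd/d)² = (1×0.105)² = 0.0111;  (1·δu/u)² = (1×0.0102)² = 0.000104;  (2·δw/w)² = (2×0.00973)² = 0.000379;  (1·δs/s)² = (1×0.0962)² = 0.00925
δQ/Q = √(0.0208) = 0.144
Q = 1.08e+06, so δQ = 0.144 × 1.08e+06 = 1.55e+05.

1.55e+05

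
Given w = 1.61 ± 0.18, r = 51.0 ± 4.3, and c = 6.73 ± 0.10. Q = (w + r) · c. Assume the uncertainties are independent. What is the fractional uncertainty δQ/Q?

0.0831

Let u = w + r = 52.6. δu = √(δw² + δr²) = √(0.0324 + 18.5) = 4.30, so δu/u = 0.0818.
Q is then a monomial in u, c:
δQ/Q = √((δu/u)² + (1·δc/c)²) = √(0.00669 + 0.000221) = 0.0831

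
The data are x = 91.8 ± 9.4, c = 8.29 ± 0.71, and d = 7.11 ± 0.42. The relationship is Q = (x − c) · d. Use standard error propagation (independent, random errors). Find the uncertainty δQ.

75.6

Let u = x − c = 83.5. δu = √(δx² + δc²) = √(88.4 + 0.504) = 9.43, so δu/u = 0.113.
Q is then a monomial in u, d:
δQ/Q = √((δu/u)² + (1·δd/d)²) = √(0.0127 + 0.00349) = 0.127
Q = 594, so δQ = 0.127 × 594 = 75.6.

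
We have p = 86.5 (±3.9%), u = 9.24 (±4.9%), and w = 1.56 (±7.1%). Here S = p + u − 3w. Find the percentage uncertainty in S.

For a sum/difference, combine absolute errors in quadrature:
  (δp)² = 11.4;  (δu)² = 0.205;  (3·δw)² = 0.110
δS = √(11.7) = 3.42
S = 91.1, so δS/S = 3.42/91.1 = 0.0376.

3.76%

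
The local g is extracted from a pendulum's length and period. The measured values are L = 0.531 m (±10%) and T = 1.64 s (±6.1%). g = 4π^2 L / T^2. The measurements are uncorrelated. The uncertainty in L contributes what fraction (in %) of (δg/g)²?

40.2%

(δg/g)² = (1·δL/L)² + (-2·δT/T)²
  L term: (1×0.100)² = 0.0100
  T term: (-2×0.0610)² = 0.0149
Total = 0.0249. Share from L = 0.0100/0.0249 = 0.402.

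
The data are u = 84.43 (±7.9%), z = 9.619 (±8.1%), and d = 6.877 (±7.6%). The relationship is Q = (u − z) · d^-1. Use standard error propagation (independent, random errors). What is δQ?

Let w = u − z = 74.81. δw = √(δu² + δz²) = √(44.5 + 0.607) = 6.72, so δw/w = 0.0898.
Q is then a monomial in w, d:
δQ/Q = √((δw/w)² + (-1·δd/d)²) = √(0.00806 + 0.00578) = 0.118
Q = 10.88, so δQ = 0.118 × 10.88 = 1.28.

1.28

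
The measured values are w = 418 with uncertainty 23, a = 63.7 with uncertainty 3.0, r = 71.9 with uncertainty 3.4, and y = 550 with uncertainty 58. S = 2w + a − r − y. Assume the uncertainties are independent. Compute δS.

74.2

Each term contributes (cᵢ δxᵢ)² to (δS)²:
  (2·δw)² = 2120;  (δa)² = 9.00;  (δr)² = 11.6;  (δy)² = 3360
δS = √(5500) = 74.2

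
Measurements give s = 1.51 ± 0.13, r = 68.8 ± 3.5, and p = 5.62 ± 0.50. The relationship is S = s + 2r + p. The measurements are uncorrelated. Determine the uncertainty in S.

Sums and differences: (δS)² = Σ (cᵢ δxᵢ)².
  (δs)² = 0.0169;  (2·δr)² = 49.0;  (δp)² = 0.250
δS = √(49.3) = 7.02

7.02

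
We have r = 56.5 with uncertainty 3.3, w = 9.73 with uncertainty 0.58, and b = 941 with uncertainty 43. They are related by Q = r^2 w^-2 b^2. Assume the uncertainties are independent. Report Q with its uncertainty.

(2.99 ± 0.568) × 10^7

Relative error in a monomial: (δQ/Q)² = Σ (nᵢ · δxᵢ/xᵢ)².
  (2·δr/r)² = (2×0.0584)² = 0.0136;  (-2·δw/w)² = (-2×0.0596)² = 0.0142;  (2·δb/b)² = (2×0.0457)² = 0.00835
δQ/Q = √(0.0362) = 0.190
Q = 2.99e+07, so δQ = 0.190 × 2.99e+07 = 5.68e+06.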